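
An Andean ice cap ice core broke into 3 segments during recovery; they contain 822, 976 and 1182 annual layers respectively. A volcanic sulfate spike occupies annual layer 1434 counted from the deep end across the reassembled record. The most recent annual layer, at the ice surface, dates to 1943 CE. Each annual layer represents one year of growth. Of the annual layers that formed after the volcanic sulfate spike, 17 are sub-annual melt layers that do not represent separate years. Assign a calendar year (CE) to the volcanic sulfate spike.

414 CE

Total annual layers = 822 + 976 + 1182 = 2980.
Between annual layer 1434 and the ice surface there are 2980 − 1434 = 1546 annual layers.
Excluding 17 false annual layers: 1546 − 17 = 1529.
The annual layer at the ice surface is 1943 CE, so the volcanic sulfate spike dates to 1943 − 1529 = 414 CE.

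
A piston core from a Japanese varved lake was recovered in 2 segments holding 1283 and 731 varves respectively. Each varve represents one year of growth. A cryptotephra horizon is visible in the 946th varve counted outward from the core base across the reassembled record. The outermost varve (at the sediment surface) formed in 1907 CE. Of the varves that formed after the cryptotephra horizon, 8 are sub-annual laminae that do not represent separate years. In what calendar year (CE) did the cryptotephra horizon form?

Total varves = 1283 + 731 = 2014.
2014 − 946 = 1068 varves lie beyond the cryptotephra horizon toward the sediment surface.
Excluding 8 false varves: 1068 − 8 = 1060.
The varve at the sediment surface is 1907 CE, so the cryptotephra horizon dates to 1907 − 1060 = 847 CE.

847 CE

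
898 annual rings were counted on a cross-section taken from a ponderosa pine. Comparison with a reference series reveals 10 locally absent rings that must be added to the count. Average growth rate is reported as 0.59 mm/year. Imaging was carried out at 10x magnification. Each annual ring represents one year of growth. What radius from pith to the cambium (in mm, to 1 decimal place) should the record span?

535.7 mm

Adjusted count: 898 + 10 = 908 annual rings.
Predicted length = 0.59 mm/year × 908 years = 535.7 mm.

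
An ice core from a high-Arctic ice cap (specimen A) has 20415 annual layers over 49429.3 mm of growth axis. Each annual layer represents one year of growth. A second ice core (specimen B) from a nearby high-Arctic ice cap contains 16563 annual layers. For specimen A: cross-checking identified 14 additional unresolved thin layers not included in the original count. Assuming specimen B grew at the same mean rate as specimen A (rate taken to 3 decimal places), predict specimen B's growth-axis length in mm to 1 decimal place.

Specimen A: true annual layer count = 20415 + 14 = 20429.
A: Mean rate = 49429.3 mm / 20429 years ≈ 2.420 mm per year.
For B, 2.420 mm/year × 16563 years = 40082.5 mm.

40082.5 mm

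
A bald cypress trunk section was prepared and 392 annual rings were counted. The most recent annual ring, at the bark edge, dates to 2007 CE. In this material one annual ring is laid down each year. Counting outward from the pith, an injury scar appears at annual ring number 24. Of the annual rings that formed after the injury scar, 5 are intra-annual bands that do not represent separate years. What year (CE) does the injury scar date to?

392 − 24 = 368 annual rings lie beyond the injury scar toward the bark edge.
368 − 5 false = 363 true annual rings after the injury scar.
The annual ring at the bark edge is 2007 CE, so the injury scar dates to 2007 − 363 = 1644 CE.

1644 CE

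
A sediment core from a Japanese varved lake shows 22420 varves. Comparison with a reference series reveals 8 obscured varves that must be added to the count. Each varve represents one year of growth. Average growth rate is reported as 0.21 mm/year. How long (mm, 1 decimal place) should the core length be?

4709.9 mm

Adjusted count: 22420 + 8 = 22428 varves.
22428 years at 0.21 mm/year gives 0.21 × 22428 = 4709.9 mm.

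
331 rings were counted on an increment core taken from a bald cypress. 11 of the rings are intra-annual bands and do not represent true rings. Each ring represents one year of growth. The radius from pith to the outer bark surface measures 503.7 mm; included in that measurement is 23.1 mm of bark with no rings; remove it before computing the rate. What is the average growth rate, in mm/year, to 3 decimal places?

1.502 mm/year

True ring count = 331 − 11 = 320.
The growth record spans 503.7 − 23.1 = 480.6 mm.
Extension rate ≈ 480.6 / 320 = 1.502 mm/year.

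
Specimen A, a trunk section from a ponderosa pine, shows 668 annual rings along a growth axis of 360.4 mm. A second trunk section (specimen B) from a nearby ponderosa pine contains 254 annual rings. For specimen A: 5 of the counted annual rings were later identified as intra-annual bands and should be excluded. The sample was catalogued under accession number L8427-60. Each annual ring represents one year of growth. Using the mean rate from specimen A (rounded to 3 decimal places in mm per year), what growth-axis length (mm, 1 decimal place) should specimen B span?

Specimen A: correcting the raw count gives 668 − 5 = 663 true annual rings.
A: 360.4 mm over 663 years gives 360.4 / 663 ≈ 0.544 mm/yr.
B's length ≈ 0.544 × 254 = 138.2 mm.

138.2 mm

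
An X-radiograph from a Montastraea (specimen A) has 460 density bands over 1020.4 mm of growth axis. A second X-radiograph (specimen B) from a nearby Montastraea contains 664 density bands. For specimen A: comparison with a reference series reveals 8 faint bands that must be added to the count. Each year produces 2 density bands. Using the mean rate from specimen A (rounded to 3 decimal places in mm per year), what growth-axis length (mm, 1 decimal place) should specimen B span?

Specimen A: after corrections the count is 460 + 8 = 468 density bands.
Specimen A: 468 density bands at 2 per year is 468 / 2 = 234 years.
A: Extension rate ≈ 1020.4 / 234 = 4.361 mm per year.
Specimen B: with 2 density bands per year, 664 / 2 = 332 years. B's length ≈ 4.361 × 332 = 1447.9 mm.

1447.9 mm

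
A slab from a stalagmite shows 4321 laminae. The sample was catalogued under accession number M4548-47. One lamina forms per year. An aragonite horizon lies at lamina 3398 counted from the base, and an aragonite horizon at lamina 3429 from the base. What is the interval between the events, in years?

31 years

The two markers are separated by 3429 − 3398 = 31 laminae.
At one lamina per year, 31 years elapsed between them.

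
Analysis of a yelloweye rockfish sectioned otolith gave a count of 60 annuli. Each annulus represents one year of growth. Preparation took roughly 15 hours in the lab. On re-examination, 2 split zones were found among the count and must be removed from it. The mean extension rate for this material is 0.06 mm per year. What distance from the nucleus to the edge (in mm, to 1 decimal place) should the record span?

3.5 mm

True annulus count = 60 − 2 = 58.
58 years at 0.06 mm/year gives 0.06 × 58 = 3.5 mm.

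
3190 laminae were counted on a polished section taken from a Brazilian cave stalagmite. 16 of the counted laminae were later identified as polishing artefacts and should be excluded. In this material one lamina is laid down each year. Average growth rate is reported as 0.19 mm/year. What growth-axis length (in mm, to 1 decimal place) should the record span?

603.1 mm

Adjusted count: 3190 − 16 = 3174 laminae.
Predicted length = 0.19 mm/year × 3174 years = 603.1 mm.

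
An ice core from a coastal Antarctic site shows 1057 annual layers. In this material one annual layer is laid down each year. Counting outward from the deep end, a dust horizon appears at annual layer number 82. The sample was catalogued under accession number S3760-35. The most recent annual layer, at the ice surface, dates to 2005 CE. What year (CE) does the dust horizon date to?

Between annual layer 82 and the ice surface there are 1057 − 82 = 975 annual layers.
The annual layer at the ice surface is 2005 CE, so the dust horizon dates to 2005 − 975 = 1030 CE.

1030 CE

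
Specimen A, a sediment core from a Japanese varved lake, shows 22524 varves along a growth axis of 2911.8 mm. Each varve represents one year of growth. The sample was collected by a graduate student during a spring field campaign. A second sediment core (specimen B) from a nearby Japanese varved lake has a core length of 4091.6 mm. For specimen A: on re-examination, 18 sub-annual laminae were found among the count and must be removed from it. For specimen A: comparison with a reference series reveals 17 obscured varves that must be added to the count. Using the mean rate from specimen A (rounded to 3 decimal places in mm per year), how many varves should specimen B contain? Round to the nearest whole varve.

31718 varves

Specimen A: correcting the raw count gives 22524 − 18 + 17 = 22523 true varves.
A: 2911.8 mm over 22523 years gives 2911.8 / 22523 ≈ 0.129 mm/year.
B spans 4091.6 / 0.129 = 31717.83 years ≈ 31718 varves.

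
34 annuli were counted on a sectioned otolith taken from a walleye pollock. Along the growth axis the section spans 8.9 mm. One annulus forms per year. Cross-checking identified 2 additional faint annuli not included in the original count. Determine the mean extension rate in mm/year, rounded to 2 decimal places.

True annulus count = 34 + 2 = 36.
8.9 mm over 36 years gives 8.9 / 36 ≈ 0.25 mm/year.

0.25 mm/year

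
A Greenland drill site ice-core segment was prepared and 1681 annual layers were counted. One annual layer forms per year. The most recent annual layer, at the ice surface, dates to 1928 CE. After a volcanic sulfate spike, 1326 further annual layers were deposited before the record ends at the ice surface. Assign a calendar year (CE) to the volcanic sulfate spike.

1326 annual layers formed after the volcanic sulfate spike.
1928 − 1326 = 602 CE.

602 CE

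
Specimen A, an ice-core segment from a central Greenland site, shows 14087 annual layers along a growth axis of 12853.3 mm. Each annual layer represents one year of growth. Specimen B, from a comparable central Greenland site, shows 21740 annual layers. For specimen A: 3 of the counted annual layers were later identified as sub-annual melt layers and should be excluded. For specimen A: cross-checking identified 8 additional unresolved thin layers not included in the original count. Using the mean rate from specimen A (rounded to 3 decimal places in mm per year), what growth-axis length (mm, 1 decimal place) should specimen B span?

Specimen A: adjusted count: 14087 − 3 + 8 = 14092 annual layers.
A: 12853.3 mm over 14092 years gives 12853.3 / 14092 ≈ 0.912 mm per year.
For B, 0.912 mm/year × 21740 years = 19826.9 mm.

19826.9 mm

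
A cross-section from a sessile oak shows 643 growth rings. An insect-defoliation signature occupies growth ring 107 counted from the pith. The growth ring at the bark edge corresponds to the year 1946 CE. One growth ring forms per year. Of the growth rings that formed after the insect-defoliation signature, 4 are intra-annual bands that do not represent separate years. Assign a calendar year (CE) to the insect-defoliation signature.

1414 CE

The insect-defoliation signature sits at growth ring 107 from the pith, so 643 − 107 = 536 growth rings formed after it.
536 − 4 false = 532 true growth rings after the insect-defoliation signature.
The growth ring at the bark edge is 1946 CE, so the insect-defoliation signature dates to 1946 − 532 = 1414 CE.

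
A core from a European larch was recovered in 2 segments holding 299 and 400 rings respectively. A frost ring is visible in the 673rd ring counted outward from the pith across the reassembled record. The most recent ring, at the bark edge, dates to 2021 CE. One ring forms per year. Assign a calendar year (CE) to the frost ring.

1995 CE

Total rings = 299 + 400 = 699.
699 − 673 = 26 rings lie beyond the frost ring toward the bark edge.
Counting back 26 years from 2021 CE places the frost ring in 2021 − 26 = 1995 CE.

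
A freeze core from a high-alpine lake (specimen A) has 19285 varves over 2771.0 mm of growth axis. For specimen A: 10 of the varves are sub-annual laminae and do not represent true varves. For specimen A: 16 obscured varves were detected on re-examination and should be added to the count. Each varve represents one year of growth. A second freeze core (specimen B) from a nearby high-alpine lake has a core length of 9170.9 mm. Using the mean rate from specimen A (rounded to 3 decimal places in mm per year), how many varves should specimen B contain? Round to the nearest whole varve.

63687 varves

Specimen A: after corrections the count is 19285 − 10 + 16 = 19291 varves.
A: Extension rate ≈ 2771.0 / 19291 = 0.144 mm per year.
Specimen B: 9170.9 mm / 0.144 mm per year = 63686.81 years ≈ 63687 varves.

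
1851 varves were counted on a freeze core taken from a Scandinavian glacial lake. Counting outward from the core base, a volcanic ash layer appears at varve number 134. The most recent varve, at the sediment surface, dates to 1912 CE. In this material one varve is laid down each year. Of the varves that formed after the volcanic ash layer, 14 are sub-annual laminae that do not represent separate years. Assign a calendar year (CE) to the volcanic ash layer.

1851 − 134 = 1717 varves lie beyond the volcanic ash layer toward the sediment surface.
Excluding 14 false varves: 1717 − 14 = 1703.
1912 − 1703 = 209 CE.

209 CE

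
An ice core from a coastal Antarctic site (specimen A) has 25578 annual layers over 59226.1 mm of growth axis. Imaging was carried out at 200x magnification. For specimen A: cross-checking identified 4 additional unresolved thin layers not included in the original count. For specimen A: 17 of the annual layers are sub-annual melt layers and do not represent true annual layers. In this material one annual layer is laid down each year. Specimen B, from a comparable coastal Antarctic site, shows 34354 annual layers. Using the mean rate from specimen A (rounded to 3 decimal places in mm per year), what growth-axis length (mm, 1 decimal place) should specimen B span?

79598.2 mm

Specimen A: after corrections the count is 25578 − 17 + 4 = 25565 annual layers.
A: 59226.1 mm over 25565 years gives 59226.1 / 25565 ≈ 2.317 mm per year.
B's length ≈ 2.317 × 34354 = 79598.2 mm.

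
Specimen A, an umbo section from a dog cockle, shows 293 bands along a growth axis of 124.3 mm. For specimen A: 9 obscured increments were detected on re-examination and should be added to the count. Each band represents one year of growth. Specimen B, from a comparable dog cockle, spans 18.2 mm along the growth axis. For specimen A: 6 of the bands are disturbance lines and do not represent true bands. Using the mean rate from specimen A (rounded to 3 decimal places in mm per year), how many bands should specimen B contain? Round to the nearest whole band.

Specimen A: after corrections the count is 293 − 6 + 9 = 296 bands.
A: 124.3 mm over 296 years gives 124.3 / 296 ≈ 0.420 mm/yr.
For B, 18.2 / 0.420 = 43.33 years ≈ 43 bands.

43 bands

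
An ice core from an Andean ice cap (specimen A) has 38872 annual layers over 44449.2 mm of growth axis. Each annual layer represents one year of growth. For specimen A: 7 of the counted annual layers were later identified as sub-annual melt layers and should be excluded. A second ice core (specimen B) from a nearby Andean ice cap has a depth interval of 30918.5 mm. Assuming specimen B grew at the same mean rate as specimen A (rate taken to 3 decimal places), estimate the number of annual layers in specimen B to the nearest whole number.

27027 annual layers

Specimen A: after corrections the count is 38872 − 7 = 38865 annual layers.
A: Extension rate ≈ 44449.2 / 38865 = 1.144 mm/yr.
Specimen B: 30918.5 mm / 1.144 mm per year = 27026.66 years ≈ 27027 annual layers.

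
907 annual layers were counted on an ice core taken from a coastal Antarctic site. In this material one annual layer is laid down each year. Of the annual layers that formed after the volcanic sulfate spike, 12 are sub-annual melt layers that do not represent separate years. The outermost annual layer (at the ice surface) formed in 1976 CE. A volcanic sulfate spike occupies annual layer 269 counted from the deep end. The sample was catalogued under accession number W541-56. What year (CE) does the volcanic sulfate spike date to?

1350 CE

Between annual layer 269 and the ice surface there are 907 − 269 = 638 annual layers.
Removing the 12 false annual layers leaves 638 − 12 = 626 true annual layers beyond the volcanic sulfate spike.
Counting back 626 years from 1976 CE places the volcanic sulfate spike in 1976 − 626 = 1350 CE.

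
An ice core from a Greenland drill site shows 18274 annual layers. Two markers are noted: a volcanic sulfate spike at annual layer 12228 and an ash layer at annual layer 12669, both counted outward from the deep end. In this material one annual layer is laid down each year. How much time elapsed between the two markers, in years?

The two markers are separated by 12669 − 12228 = 441 annual layers.
At one annual layer per year, 441 years elapsed between them.

441 years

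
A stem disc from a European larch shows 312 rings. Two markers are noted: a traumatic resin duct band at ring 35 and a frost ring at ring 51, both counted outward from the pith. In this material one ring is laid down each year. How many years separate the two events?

16 yr

Separation: 51 − 35 = 16 rings.
One ring per year makes the interval 16 years.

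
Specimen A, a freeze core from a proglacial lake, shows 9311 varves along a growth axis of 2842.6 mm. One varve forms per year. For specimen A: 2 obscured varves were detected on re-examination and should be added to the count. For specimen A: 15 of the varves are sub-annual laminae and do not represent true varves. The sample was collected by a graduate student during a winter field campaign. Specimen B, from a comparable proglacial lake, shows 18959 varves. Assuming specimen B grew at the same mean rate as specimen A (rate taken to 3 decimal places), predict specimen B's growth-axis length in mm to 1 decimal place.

Specimen A: after corrections the count is 9311 − 15 + 2 = 9298 varves.
A: 2842.6 mm over 9298 years gives 2842.6 / 9298 ≈ 0.306 mm/year.
B's length ≈ 0.306 × 18959 = 5801.5 mm.

5801.5 mm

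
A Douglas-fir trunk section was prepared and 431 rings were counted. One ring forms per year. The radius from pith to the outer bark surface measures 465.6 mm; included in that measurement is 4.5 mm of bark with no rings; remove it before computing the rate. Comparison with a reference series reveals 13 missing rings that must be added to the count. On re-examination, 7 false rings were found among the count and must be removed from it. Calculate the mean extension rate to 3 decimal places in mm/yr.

After corrections the count is 431 − 7 + 13 = 437 rings.
Removing the 4.5 mm offcut leaves 465.6 − 4.5 = 461.1 mm.
Mean rate = 461.1 mm / 437 years ≈ 1.055 mm/yr.

1.055 mm/yr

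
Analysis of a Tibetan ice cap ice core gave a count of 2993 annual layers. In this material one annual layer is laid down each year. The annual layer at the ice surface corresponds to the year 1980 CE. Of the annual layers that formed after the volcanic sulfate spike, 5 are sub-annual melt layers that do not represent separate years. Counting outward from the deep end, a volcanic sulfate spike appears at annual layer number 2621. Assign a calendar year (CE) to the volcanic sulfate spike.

1613 CE

Between annual layer 2621 and the ice surface there are 2993 − 2621 = 372 annual layers.
Excluding 5 false annual layers: 372 − 5 = 367.
The annual layer at the ice surface is 1980 CE, so the volcanic sulfate spike dates to 1980 − 367 = 1613 CE.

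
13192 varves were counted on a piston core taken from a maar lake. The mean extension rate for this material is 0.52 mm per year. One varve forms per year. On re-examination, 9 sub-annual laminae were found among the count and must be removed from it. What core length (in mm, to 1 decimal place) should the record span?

True varve count = 13192 − 9 = 13183.
Length ≈ 0.52 × 13183 = 6855.2 mm.

6855.2 mm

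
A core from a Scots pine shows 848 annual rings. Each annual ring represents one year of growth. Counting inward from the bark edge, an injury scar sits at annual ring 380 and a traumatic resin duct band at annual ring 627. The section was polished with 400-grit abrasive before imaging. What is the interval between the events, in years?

247 years

The two markers are separated by 627 − 380 = 247 annual rings.
That is 247 years at one annual ring per year.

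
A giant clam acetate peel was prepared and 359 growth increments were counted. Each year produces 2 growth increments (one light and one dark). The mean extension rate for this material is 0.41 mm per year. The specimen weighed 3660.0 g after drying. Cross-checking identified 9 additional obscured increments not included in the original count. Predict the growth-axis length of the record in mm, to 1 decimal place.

Adjusted count: 359 + 9 = 368 growth increments.
With 2 growth increments per year, 368 / 2 = 184 years.
Length ≈ 0.41 × 184 = 75.4 mm.

75.4 mm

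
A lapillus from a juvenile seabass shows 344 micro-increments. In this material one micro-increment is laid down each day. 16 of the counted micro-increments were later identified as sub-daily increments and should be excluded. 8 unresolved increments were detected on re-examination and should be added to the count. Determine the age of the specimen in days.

336 days

True micro-increment count = 344 − 16 + 8 = 336.
One micro-increment per day makes the duration 336 days.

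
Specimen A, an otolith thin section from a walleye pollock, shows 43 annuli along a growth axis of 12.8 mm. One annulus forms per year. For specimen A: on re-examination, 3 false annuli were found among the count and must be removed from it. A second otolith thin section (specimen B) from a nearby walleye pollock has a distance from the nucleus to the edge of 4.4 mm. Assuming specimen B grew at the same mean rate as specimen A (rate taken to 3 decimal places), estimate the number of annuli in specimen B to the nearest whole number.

14 annuli

Specimen A: correcting the raw count gives 43 − 3 = 40 true annuli.
A: 12.8 mm over 40 years gives 12.8 / 40 ≈ 0.320 mm/yr.
B spans 4.4 / 0.320 = 13.75 years ≈ 14 annuli.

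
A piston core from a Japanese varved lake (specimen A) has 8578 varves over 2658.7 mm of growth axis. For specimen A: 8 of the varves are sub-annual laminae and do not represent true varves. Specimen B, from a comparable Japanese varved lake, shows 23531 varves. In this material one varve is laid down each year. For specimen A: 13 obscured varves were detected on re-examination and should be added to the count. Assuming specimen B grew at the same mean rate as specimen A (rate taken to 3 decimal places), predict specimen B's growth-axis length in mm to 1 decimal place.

Specimen A: correcting the raw count gives 8578 − 8 + 13 = 8583 true varves.
A: 2658.7 mm over 8583 years gives 2658.7 / 8583 ≈ 0.310 mm/yr.
B's length ≈ 0.310 × 23531 = 7294.6 mm.

7294.6 mm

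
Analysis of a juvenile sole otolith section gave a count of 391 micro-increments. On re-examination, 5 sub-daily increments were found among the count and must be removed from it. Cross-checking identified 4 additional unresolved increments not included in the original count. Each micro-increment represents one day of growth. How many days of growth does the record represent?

390 d

Adjusted count: 391 − 5 + 4 = 390 micro-increments.
At one micro-increment per day, that is 390 days.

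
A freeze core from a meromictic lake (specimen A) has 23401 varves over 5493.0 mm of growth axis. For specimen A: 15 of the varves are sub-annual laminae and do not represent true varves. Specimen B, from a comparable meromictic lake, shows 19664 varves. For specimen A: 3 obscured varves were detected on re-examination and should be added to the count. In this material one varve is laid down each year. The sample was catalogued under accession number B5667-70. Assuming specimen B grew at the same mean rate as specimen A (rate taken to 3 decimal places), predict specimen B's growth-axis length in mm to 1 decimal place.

Specimen A: adjusted count: 23401 − 15 + 3 = 23389 varves.
A: Extension rate ≈ 5493.0 / 23389 = 0.235 mm per year.
Length of B = 0.235 × 19664 = 4621.0 mm.

4621.0 mm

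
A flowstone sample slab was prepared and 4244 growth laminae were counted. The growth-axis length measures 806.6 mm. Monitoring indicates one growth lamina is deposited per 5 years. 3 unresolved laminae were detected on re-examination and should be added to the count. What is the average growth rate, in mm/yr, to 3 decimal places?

0.038 mm/yr

True growth lamina count = 4244 + 3 = 4247.
4247 growth laminae at 5 years each span 4247 × 5 = 21235 years.
806.6 mm over 21235 years gives 806.6 / 21235 ≈ 0.038 mm/yr.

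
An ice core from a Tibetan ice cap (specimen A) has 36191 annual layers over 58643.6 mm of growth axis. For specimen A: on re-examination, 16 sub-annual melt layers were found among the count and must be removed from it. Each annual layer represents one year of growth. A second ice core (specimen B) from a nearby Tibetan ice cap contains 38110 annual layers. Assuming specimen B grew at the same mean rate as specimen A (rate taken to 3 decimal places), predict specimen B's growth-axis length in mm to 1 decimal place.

Specimen A: correcting the raw count gives 36191 − 16 = 36175 true annual layers.
A: Mean rate = 58643.6 mm / 36175 years ≈ 1.621 mm/yr.
Length of B = 1.621 × 38110 = 61776.3 mm.

61776.3 mm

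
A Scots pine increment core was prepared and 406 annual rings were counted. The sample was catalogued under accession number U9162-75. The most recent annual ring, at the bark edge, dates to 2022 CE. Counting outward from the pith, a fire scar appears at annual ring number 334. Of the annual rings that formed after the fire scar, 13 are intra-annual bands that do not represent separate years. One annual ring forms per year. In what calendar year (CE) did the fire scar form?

The fire scar sits at annual ring 334 from the pith, so 406 − 334 = 72 annual rings formed after it.
72 − 13 false = 59 true annual rings after the fire scar.
2022 − 59 = 1963 CE.

1963 CE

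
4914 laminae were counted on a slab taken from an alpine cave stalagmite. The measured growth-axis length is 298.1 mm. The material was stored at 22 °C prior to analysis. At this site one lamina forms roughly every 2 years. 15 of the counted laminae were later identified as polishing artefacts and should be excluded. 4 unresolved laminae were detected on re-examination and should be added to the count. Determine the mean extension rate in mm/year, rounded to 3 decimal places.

0.030 mm/year

Adjusted count: 4914 − 15 + 4 = 4903 laminae.
At 2 years per lamina, 4903 × 2 = 9806 years.
298.1 mm over 9806 years gives 298.1 / 9806 ≈ 0.030 mm/year.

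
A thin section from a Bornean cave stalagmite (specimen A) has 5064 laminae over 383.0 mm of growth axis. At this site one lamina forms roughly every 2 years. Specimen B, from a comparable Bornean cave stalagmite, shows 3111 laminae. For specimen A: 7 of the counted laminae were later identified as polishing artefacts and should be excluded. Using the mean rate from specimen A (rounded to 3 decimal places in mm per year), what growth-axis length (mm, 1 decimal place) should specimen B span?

236.4 mm

Specimen A: true lamina count = 5064 − 7 = 5057.
Specimen A: multiplying by 2 years per lamina: 5057 × 2 = 10114 years.
A: 383.0 mm over 10114 years gives 383.0 / 10114 ≈ 0.038 mm/yr.
Specimen B: 3111 laminae at 2 years each span 3111 × 2 = 6222 years. Length of B = 0.038 × 6222 = 236.4 mm.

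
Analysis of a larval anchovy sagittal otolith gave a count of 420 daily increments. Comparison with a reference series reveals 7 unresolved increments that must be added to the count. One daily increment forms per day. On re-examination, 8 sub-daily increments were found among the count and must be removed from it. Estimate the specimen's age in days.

Correcting the raw count gives 420 − 8 + 7 = 419 true daily increments.
One daily increment per day makes the duration 419 days.

419 days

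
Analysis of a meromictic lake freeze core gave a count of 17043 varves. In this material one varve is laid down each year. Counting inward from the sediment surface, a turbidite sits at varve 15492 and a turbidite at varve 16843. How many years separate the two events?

Separation: 16843 − 15492 = 1351 varves.
At one varve per year, 1351 years elapsed between them.

1351 years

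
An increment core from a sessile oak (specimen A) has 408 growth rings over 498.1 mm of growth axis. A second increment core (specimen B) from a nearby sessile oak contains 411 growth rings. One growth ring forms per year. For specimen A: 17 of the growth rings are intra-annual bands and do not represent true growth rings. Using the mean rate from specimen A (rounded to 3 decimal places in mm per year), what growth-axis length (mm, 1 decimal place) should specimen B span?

Specimen A: after corrections the count is 408 − 17 = 391 growth rings.
A: 498.1 mm over 391 years gives 498.1 / 391 ≈ 1.274 mm/year.
For B, 1.274 mm/year × 411 years = 523.6 mm.

523.6 mm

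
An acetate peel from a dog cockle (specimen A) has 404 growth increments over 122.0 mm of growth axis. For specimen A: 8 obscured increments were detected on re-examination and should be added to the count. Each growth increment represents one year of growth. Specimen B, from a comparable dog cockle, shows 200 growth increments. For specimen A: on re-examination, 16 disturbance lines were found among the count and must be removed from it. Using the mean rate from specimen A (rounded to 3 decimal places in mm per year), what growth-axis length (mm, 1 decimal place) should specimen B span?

61.6 mm

Specimen A: adjusted count: 404 − 16 + 8 = 396 growth increments.
A: 122.0 mm over 396 years gives 122.0 / 396 ≈ 0.308 mm/year.
Length of B = 0.308 × 200 = 61.6 mm.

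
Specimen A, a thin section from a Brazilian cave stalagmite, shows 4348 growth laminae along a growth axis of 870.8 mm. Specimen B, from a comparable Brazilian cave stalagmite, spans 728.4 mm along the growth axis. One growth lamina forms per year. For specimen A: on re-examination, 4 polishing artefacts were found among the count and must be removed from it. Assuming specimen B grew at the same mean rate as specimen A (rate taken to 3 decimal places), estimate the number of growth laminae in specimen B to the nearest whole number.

3642 growth laminae

Specimen A: correcting the raw count gives 4348 − 4 = 4344 true growth laminae.
A: Extension rate ≈ 870.8 / 4344 = 0.200 mm/year.
Specimen B: 728.4 mm / 0.200 mm per year = 3642.00 years ≈ 3642 growth laminae.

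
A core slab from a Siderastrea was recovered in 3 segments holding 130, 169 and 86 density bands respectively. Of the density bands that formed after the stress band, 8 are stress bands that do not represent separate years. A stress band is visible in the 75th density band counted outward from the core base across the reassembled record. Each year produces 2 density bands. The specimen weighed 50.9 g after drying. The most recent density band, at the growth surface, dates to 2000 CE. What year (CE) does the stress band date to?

Total density bands = 130 + 169 + 86 = 385.
The stress band sits at density band 75 from the core base, so 385 − 75 = 310 density bands formed after it.
Excluding 8 false density bands: 310 − 8 = 302.
Dividing by 2 density bands per year: 302 / 2 = 151 years.
The density band at the growth surface is 2000 CE, so the stress band dates to 2000 − 151 = 1849 CE.

1849 CE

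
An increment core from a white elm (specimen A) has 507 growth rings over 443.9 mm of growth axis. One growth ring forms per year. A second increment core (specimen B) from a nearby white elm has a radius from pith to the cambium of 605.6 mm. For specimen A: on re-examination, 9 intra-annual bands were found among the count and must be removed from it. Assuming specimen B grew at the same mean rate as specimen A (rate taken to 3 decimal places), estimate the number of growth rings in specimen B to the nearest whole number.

Specimen A: true growth ring count = 507 − 9 = 498.
A: Mean rate = 443.9 mm / 498 years ≈ 0.891 mm/yr.
Specimen B: 605.6 mm / 0.891 mm per year = 679.69 years ≈ 680 growth rings.

680 growth rings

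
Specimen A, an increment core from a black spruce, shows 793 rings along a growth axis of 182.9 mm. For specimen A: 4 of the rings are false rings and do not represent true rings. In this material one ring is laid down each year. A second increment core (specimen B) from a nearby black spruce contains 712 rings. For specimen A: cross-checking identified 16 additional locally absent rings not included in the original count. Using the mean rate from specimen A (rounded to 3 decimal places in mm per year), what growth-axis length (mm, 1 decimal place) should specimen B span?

161.6 mm

Specimen A: after corrections the count is 793 − 4 + 16 = 805 rings.
A: 182.9 mm over 805 years gives 182.9 / 805 ≈ 0.227 mm per year.
For B, 0.227 mm/year × 712 years = 161.6 mm.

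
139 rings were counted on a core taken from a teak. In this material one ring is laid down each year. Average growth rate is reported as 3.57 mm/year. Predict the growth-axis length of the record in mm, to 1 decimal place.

496.2 mm

The record spans 139 years at 3.57 mm per year.
139 years at 3.57 mm/year gives 3.57 × 139 = 496.2 mm.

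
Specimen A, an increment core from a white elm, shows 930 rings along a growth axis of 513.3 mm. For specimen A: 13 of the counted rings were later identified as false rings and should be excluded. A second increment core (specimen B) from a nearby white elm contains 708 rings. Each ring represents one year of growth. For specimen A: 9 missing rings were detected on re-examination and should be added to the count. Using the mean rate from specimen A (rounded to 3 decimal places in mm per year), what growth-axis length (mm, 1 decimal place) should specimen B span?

392.2 mm

Specimen A: after corrections the count is 930 − 13 + 9 = 926 rings.
A: 513.3 mm over 926 years gives 513.3 / 926 ≈ 0.554 mm per year.
Length of B = 0.554 × 708 = 392.2 mm.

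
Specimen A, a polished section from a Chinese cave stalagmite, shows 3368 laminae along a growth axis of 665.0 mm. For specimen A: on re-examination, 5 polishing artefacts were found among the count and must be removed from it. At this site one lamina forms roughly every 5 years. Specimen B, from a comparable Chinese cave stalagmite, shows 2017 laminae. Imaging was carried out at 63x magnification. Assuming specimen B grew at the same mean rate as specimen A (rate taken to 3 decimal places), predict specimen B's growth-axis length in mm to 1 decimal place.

403.4 mm

Specimen A: after corrections the count is 3368 − 5 = 3363 laminae.
Specimen A: multiplying by 5 years per lamina: 3363 × 5 = 16815 years.
A: Extension rate ≈ 665.0 / 16815 = 0.040 mm per year.
Specimen B: 2017 laminae at 5 years each span 2017 × 5 = 10085 years. Length of B = 0.040 × 10085 = 403.4 mm.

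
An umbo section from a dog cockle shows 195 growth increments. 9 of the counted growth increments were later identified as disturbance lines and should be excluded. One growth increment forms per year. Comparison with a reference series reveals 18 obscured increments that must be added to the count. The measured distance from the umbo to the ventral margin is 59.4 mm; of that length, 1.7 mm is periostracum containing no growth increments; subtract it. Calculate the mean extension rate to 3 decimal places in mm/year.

0.283 mm/year

True growth increment count = 195 − 9 + 18 = 204.
Net length = 59.4 − 1.7 = 57.7 mm.
57.7 mm over 204 years gives 57.7 / 204 ≈ 0.283 mm/year.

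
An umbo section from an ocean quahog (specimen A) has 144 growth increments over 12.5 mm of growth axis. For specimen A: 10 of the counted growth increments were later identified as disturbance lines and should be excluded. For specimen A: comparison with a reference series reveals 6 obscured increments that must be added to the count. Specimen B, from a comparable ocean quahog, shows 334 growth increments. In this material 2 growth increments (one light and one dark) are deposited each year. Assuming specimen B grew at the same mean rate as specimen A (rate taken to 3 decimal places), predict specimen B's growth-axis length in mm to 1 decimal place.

29.9 mm

Specimen A: true growth increment count = 144 − 10 + 6 = 140.
Specimen A: dividing by 2 growth increments per year: 140 / 2 = 70 years.
A: 12.5 mm over 70 years gives 12.5 / 70 ≈ 0.179 mm/yr.
Specimen B: 334 growth increments at 2 per year is 334 / 2 = 167 years. Length of B = 0.179 × 167 = 29.9 mm.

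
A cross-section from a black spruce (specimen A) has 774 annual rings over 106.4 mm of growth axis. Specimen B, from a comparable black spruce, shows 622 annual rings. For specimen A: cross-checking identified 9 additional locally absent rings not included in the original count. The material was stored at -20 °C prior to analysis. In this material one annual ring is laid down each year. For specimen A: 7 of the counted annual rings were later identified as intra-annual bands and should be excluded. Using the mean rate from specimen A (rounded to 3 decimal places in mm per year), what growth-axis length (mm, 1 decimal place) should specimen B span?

Specimen A: after corrections the count is 774 − 7 + 9 = 776 annual rings.
A: 106.4 mm over 776 years gives 106.4 / 776 ≈ 0.137 mm per year.
For B, 0.137 mm/year × 622 years = 85.2 mm.

85.2 mm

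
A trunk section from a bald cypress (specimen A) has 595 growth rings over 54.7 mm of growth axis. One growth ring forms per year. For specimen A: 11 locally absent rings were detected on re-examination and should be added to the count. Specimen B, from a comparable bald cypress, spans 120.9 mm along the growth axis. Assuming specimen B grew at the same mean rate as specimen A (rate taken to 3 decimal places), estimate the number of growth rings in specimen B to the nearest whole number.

1343 growth rings

Specimen A: correcting the raw count gives 595 + 11 = 606 true growth rings.
A: Mean rate = 54.7 mm / 606 years ≈ 0.090 mm/yr.
B spans 120.9 / 0.090 = 1343.33 years ≈ 1343 growth rings.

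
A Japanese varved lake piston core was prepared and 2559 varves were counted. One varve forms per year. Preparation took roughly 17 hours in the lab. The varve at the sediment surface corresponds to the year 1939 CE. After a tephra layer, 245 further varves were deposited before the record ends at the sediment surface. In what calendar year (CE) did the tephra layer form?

1694 CE

There are 245 varves younger than the tephra layer.
The varve at the sediment surface is 1939 CE, so the tephra layer dates to 1939 − 245 = 1694 CE.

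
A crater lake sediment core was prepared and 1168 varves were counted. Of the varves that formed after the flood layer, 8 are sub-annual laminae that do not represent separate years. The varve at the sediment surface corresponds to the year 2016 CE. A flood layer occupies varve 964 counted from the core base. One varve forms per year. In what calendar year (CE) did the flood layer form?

Between varve 964 and the sediment surface there are 1168 − 964 = 204 varves.
Excluding 8 false varves: 204 − 8 = 196.
2016 − 196 = 1820 CE.

1820 CE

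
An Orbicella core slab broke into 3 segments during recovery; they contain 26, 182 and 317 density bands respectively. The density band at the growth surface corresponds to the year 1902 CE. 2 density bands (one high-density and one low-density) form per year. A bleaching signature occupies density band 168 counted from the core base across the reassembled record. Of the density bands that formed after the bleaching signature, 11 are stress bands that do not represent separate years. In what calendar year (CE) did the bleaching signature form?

Total density bands = 26 + 182 + 317 = 525.
Between density band 168 and the growth surface there are 525 − 168 = 357 density bands.
Excluding 11 false density bands: 357 − 11 = 346.
346 density bands at 2 per year is 346 / 2 = 173 years.
1902 − 173 = 1729 CE.

1729 CE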